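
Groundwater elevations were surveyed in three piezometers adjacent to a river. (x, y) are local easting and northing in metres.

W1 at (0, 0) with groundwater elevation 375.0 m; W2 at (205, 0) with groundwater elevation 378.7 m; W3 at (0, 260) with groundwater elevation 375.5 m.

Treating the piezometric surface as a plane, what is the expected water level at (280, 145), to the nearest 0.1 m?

∂h/∂x = (378.7 − 375.0) / (205 − 0) = +0.01805
∂h/∂y = (375.5 − 375.0) / (260 − 0) = +0.001923
h(280, 145) = 375.0 + (+0.01805)·(280) + (+0.001923)·(145) = 375.0 +5.054 +0.279 = 380.333 m.

380.3 m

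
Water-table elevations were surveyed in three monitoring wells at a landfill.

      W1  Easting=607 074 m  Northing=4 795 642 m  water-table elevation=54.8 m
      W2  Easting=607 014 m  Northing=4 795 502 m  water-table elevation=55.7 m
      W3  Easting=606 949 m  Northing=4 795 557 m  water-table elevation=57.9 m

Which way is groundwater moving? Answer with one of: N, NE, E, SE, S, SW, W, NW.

E

Differences from W1: to W2 (Δx, Δy, Δh) = (-60, -140, +0.9); to W3 = (-125, -85, +3.1).
Solve a·Δx + b·Δy = Δh: det = (-60)·(-85) − (-125)·(-140) = -12400.
∂h/∂x = [(+0.9)·(-85) − (+3.1)·(-140)] / -12400 = -0.02883
∂h/∂y = [(-60)·(+3.1) − (-125)·(+0.9)] / -12400 = +0.005927
Flow = −∇h = (+0.02883 east, -0.005927 north), which points east.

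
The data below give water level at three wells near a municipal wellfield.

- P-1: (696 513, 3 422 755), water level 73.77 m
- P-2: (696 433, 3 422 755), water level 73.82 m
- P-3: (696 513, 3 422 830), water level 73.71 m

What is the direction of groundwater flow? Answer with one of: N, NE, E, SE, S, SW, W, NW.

NE

∂h/∂x = (73.82 − 73.77) / (696433 − 696513) = -0.0006250
∂h/∂y = (73.71 − 73.77) / (3422830 − 3422755) = -0.0008000
Flow = −∇h = (+0.0006250 east, +0.0008000 north), which points northeast.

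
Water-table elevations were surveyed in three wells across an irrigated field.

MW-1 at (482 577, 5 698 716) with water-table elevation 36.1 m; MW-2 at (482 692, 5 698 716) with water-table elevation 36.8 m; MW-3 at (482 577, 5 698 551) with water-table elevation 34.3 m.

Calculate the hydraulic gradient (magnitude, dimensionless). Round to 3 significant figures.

0.0125

∂h/∂x = (36.8 − 36.1) / (482692 − 482577) = +0.006087
∂h/∂y = (34.3 − 36.1) / (5698551 − 5698716) = +0.01091
|∇h| = √(0.006087² + 0.01091²) = 0.01249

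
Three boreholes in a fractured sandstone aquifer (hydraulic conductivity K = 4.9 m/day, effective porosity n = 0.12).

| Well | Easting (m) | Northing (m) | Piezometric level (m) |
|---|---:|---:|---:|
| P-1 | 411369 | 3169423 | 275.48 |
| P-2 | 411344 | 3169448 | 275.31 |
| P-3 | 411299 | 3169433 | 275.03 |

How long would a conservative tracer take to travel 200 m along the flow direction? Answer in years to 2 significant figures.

Taking P-1 as reference: P-2−P-1 = (-25, 25, -0.17); P-3−P-1 = (-70, 10, -0.45).
Solve a·Δx + b·Δy = Δh: det = (-25)·10 − (-70)·25 = 1500.
∂h/∂x = [(-0.17)·10 − (-0.45)·25] / 1500 = +0.006367
∂h/∂y = [(-25)·(-0.45) − (-70)·(-0.17)] / 1500 = -0.0004333
|∇h| = √(0.006367² + -0.0004333²) = 0.006382
Seepage velocity v = K·i/n = 4.9 × 0.006382 / 0.12 = 0.2606 m/day.
t = 200 / 0.2606 = 767.5 days = 2.1 years.

2.1 years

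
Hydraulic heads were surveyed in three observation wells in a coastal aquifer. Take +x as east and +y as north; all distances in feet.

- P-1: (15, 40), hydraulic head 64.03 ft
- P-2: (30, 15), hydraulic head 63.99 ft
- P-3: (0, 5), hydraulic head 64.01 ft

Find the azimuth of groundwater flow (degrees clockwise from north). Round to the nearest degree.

135°

Differences from P-1: to P-2 (Δx, Δy, Δh) = (15, -25, -0.04); to P-3 = (-15, -35, -0.02).
Solve a·Δx + b·Δy = Δh: det = 15·(-35) − (-15)·(-25) = -900.
∂h/∂x = [(-0.04)·(-35) − (-0.02)·(-25)] / -900 = -0.001000
∂h/∂y = [15·(-0.02) − (-15)·(-0.04)] / -900 = +0.0010000
Flow direction (−∇h) has components (+0.001000 E, -0.0010000 N).
Azimuth = atan2(E, N) = atan2(+0.001000, -0.0010000) = 135.0° ≈ 135°.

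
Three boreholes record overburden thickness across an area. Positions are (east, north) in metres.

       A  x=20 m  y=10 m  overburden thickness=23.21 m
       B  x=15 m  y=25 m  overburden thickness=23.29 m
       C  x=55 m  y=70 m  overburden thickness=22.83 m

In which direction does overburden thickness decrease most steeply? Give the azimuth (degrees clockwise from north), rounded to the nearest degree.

With d = a·x + b·y + c and A as origin, the differences give:
  (-5)·a + 15·b = +0.08
  35·a + 60·b = -0.38
Eliminate b (×60 and ×15, subtract): -825·a = 10.500 → a = ∂d/∂x = -0.01273
Back-substitute: b = ∂d/∂y = +0.001091.
Steepest decrease is along −∇f: components (+0.01273 E, -0.001091 N).
Azimuth = atan2(+0.01273, -0.001091) = 94.9° ≈ 095°.

095°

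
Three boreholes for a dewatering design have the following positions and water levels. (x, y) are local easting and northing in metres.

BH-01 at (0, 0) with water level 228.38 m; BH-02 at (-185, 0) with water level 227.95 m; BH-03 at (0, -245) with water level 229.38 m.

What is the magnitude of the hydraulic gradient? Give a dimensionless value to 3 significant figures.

∂h/∂x = (227.95 − 228.38) / (-185 − 0) = +0.002324
∂h/∂y = (229.38 − 228.38) / (-245 − 0) = -0.004082
|∇h| = √(0.002324² + -0.004082²) = 0.004697

0.00470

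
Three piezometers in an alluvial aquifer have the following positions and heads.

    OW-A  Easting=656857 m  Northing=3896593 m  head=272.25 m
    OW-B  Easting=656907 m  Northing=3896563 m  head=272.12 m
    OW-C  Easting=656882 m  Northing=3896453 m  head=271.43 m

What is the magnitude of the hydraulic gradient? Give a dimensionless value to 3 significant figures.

0.00613

Differences from OW-A: to OW-B (Δx, Δy, Δh) = (50, -30, -0.13); to OW-C = (25, -140, -0.82).
Determinant of the coordinate differences = 50·(-140) − 25·(-30) = -6250.
∂h/∂x = [(-0.13)·(-140) − (-0.82)·(-30)] / -6250 = +0.001024
∂h/∂y = [50·(-0.82) − 25·(-0.13)] / -6250 = +0.006040
|∇h| = √(0.001024² + 0.006040²) = 0.006126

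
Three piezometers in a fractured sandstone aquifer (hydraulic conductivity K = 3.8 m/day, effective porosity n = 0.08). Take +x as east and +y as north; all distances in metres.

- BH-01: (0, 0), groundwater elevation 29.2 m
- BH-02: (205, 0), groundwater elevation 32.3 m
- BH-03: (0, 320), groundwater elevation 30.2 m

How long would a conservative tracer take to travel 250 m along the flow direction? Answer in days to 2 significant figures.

∂h/∂x = (32.3 − 29.2) / (205 − 0) = +0.01512
∂h/∂y = (30.2 − 29.2) / (320 − 0) = +0.003125
|∇h| = √(0.01512² + 0.003125²) = 0.01544
Seepage velocity v = K·i/n = 3.8 × 0.01544 / 0.08 = 0.7334 m/day.
t = 250 / 0.7334 = 340.9 days.

340 days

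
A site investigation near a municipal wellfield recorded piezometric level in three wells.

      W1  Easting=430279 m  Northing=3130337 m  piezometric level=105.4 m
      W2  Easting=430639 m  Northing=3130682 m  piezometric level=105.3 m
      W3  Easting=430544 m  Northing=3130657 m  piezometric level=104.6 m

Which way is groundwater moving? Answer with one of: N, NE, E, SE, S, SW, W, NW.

Taking W1 as reference: W2−W1 = (360, 345, -0.1); W3−W1 = (265, 320, -0.8).
Solve a·Δx + b·Δy = Δh: det = 360·320 − 265·345 = 23775.
∂h/∂x = [(-0.1)·320 − (-0.8)·345] / 23775 = +0.01026
∂h/∂y = [360·(-0.8) − 265·(-0.1)] / 23775 = -0.01100
Flow = −∇h = (-0.01026 east, +0.01100 north), which points northwest.

NW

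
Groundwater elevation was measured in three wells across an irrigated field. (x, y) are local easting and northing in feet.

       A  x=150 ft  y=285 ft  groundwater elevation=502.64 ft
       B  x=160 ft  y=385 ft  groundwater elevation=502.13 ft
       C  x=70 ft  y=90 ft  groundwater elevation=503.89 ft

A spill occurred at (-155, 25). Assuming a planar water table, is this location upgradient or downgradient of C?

upgradient

Differences from A: to B (Δx, Δy, Δh) = (10, 100, -0.51); to C = (-80, -195, +1.25).
Determinant of the coordinate differences = 10·(-195) − (-80)·100 = 6050.
∂h/∂x = [(-0.51)·(-195) − (+1.25)·100] / 6050 = -0.004223
∂h/∂y = [10·(+1.25) − (-80)·(-0.51)] / 6050 = -0.004678
Head at (-155, 25) = 502.64 + (-0.004223)·(-305) + (-0.004678)·(-260) = 505.14 ft.
That is higher than the 503.89 ft at C, so the point is upgradient.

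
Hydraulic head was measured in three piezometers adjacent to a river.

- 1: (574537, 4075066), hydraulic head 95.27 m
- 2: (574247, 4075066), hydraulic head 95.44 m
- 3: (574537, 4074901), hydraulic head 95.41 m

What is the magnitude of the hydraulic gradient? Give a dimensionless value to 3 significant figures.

0.00103

∂h/∂x = (95.44 − 95.27) / (574247 − 574537) = -0.0005862
∂h/∂y = (95.41 − 95.27) / (4074901 − 4075066) = -0.0008485
|∇h| = √(-0.0005862² + -0.0008485²) = 0.001031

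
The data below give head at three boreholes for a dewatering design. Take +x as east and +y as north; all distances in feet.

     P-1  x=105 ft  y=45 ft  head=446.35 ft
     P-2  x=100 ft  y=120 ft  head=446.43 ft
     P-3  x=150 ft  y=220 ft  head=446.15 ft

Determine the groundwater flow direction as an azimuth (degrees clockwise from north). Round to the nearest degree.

With h = a·x + b·y + c and P-1 as origin, the differences give:
  (-5)·a + 75·b = +0.08
  45·a + 175·b = -0.20
Eliminate b (×175 and ×75, subtract): -4250·a = 29.000 → a = ∂h/∂x = -0.006824
Back-substitute: b = ∂h/∂y = +0.0006118.
Flow direction (−∇h) has components (+0.006824 E, -0.0006118 N).
Azimuth = atan2(E, N) = atan2(+0.006824, -0.0006118) = 95.1° ≈ 095°.

095°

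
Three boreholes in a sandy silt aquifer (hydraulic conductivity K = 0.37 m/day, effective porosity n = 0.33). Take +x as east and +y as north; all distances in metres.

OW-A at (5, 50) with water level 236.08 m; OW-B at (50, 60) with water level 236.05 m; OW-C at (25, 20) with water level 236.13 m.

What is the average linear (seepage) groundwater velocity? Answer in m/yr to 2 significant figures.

Three-point gradient (reference OW-A): Δ to OW-B = (45, 10, -0.03), Δ to OW-C = (20, -30, +0.05).
∂h/∂x = -0.0002581, ∂h/∂y = -0.001839 (det = -1550).
|∇h| = √(-0.0002581² + -0.001839²) = 0.001857
Seepage velocity v = K·i/n = 0.37 × 0.001857 / 0.33 = 0.002082 m/day = 0.7605 m/yr.

0.76 m/yr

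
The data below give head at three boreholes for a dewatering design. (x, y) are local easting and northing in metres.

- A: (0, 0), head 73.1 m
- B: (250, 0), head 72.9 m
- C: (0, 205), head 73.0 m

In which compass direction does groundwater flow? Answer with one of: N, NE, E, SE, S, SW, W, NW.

∂h/∂x = (72.9 − 73.1) / (250 − 0) = -0.0008000
∂h/∂y = (73.0 − 73.1) / (205 − 0) = -0.0004878
Flow = −∇h = (+0.0008000 east, +0.0004878 north), which points northeast.

NE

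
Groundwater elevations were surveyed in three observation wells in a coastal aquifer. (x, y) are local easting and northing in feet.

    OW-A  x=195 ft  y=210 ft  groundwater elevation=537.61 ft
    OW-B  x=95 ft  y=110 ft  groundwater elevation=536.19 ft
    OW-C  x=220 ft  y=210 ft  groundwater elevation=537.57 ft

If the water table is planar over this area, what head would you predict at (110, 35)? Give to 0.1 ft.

535.0 ft

Taking OW-A as reference: OW-B−OW-A = (-100, -100, -1.42); OW-C−OW-A = (25, 0, -0.04).
Determinant of the coordinate differences = (-100)·0 − 25·(-100) = 2500.
∂h/∂x = [(-1.42)·0 − (-0.04)·(-100)] / 2500 = -0.001600
∂h/∂y = [(-100)·(-0.04) − 25·(-1.42)] / 2500 = +0.01580
h(110, 35) = 537.61 + (-0.001600)·(-85) + (+0.01580)·(-175) = 537.61 +0.136 -2.765 = 534.981 ft.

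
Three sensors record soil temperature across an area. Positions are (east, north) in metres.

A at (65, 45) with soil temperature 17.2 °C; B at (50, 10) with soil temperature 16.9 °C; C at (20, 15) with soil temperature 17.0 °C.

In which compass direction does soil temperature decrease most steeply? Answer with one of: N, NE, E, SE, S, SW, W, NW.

Three-point gradient (reference A): Δ to B = (-15, -35, -0.3), Δ to C = (-45, -30, -0.2).
∂T/∂x = -0.001778, ∂T/∂y = +0.009333 (det = -1125).
Steepest decrease is along −∇f = (+0.001778 E, -0.009333 N) → south.

S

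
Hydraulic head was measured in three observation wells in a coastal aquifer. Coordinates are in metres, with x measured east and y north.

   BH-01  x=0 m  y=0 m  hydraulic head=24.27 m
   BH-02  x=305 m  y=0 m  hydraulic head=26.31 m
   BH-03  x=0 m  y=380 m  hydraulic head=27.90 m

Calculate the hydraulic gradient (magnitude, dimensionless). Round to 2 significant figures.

0.012

∂h/∂x = (26.31 − 24.27) / (305 − 0) = +0.006689
∂h/∂y = (27.90 − 24.27) / (380 − 0) = +0.009553
|∇h| = √(0.006689² + 0.009553²) = 0.01166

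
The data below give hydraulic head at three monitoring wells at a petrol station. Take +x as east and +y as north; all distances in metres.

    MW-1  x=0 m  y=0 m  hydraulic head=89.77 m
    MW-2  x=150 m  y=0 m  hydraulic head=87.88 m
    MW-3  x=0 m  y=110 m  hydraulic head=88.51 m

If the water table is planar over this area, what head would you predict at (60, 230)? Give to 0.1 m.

86.4 m

∂h/∂x = (87.88 − 89.77) / (150 − 0) = -0.01260
∂h/∂y = (88.51 − 89.77) / (110 − 0) = -0.01145
h(60, 230) = 89.77 + (-0.01260)·(60) + (-0.01145)·(230) = 89.77 -0.756 -2.635 = 86.379 m.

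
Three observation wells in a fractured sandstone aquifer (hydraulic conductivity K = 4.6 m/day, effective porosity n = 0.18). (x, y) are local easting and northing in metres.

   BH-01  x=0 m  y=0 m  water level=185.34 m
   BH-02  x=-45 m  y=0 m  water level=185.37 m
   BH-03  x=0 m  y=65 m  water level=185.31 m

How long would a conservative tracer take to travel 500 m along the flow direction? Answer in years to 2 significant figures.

∂h/∂x = (185.37 − 185.34) / (-45 − 0) = -0.0006667
∂h/∂y = (185.31 − 185.34) / (65 − 0) = -0.0004615
|∇h| = √(-0.0006667² + -0.0004615²) = 0.0008108
Seepage velocity v = K·i/n = 4.6 × 0.0008108 / 0.18 = 0.02072 m/day.
t = 500 / 0.02072 = 2.413e+04 days = 66.1 years.

66 years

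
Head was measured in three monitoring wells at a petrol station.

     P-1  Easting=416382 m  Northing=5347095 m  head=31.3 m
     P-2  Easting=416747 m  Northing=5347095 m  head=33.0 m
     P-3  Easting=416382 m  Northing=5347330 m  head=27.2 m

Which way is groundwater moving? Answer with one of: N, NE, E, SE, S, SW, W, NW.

N

∂h/∂x = (33.0 − 31.3) / (416747 − 416382) = +0.004658
∂h/∂y = (27.2 − 31.3) / (5347330 − 5347095) = -0.01745
Flow = −∇h = (-0.004658 east, +0.01745 north), which points north.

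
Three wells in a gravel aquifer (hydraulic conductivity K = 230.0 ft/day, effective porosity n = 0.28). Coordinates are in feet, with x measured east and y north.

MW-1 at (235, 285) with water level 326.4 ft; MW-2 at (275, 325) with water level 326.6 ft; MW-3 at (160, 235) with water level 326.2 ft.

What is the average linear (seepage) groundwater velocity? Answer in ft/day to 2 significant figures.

Differences from MW-1: to MW-2 (Δx, Δy, Δh) = (40, 40, +0.2); to MW-3 = (-75, -50, -0.2).
Determinant of the coordinate differences = 40·(-50) − (-75)·40 = 1000.
∂h/∂x = [(+0.2)·(-50) − (-0.2)·40] / 1000 = -0.002000
∂h/∂y = [40·(-0.2) − (-75)·(+0.2)] / 1000 = +0.007000
|∇h| = √(-0.002000² + 0.007000²) = 0.00728
Seepage velocity v = K·i/n = 230.0 × 0.00728 / 0.28 = 5.98 ft/day.

6.0 ft/day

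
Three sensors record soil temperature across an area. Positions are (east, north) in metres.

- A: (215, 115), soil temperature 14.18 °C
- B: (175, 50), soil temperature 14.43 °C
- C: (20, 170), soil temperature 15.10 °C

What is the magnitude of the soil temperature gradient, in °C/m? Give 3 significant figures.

Differences from A: to B (Δx, Δy, Δh) = (-40, -65, +0.25); to C = (-195, 55, +0.92).
Determinant of the coordinate differences = (-40)·55 − (-195)·(-65) = -14875.
∂T/∂x = [(+0.25)·55 − (+0.92)·(-65)] / -14875 = -0.004945
∂T/∂y = [(-40)·(+0.92) − (-195)·(+0.25)] / -14875 = -0.0008034
|∇f| = √(-0.004945² + -0.0008034²) = 0.00501 °C/m

0.00501 °C/m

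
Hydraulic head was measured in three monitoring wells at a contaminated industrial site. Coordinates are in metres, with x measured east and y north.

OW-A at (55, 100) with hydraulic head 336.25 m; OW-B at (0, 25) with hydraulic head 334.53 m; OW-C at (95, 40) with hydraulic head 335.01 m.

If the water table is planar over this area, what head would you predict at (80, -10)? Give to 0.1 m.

Differences from OW-A: to OW-B (Δx, Δy, Δh) = (-55, -75, -1.72); to OW-C = (40, -60, -1.24).
Solve a·Δx + b·Δy = Δh: det = (-55)·(-60) − 40·(-75) = 6300.
∂h/∂x = [(-1.72)·(-60) − (-1.24)·(-75)] / 6300 = +0.001619
∂h/∂y = [(-55)·(-1.24) − 40·(-1.72)] / 6300 = +0.02175
h(80, -10) = 336.25 + (+0.001619)·(25) + (+0.02175)·(-110) = 336.25 +0.040 -2.392 = 333.898 m.

333.9 m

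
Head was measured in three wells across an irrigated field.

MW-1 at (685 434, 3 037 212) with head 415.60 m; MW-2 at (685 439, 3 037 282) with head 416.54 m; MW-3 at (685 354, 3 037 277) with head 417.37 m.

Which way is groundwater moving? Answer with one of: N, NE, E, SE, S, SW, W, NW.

Differences from MW-1: to MW-2 (Δx, Δy, Δh) = (5, 70, +0.94); to MW-3 = (-80, 65, +1.77).
Determinant of the coordinate differences = 5·65 − (-80)·70 = 5925.
∂h/∂x = [(+0.94)·65 − (+1.77)·70] / 5925 = -0.01060
∂h/∂y = [5·(+1.77) − (-80)·(+0.94)] / 5925 = +0.01419
Flow = −∇h = (+0.01060 east, -0.01419 north), which points southeast.

SE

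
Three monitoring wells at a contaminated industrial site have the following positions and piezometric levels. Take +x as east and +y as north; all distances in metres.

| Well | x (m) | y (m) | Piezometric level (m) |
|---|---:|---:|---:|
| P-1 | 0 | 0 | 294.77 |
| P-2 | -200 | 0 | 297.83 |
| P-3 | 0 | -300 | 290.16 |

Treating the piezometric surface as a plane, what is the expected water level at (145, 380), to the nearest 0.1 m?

298.4 m

∂h/∂x = (297.83 − 294.77) / (-200 − 0) = -0.01530
∂h/∂y = (290.16 − 294.77) / (-300 − 0) = +0.01537
h(145, 380) = 294.77 + (-0.01530)·(145) + (+0.01537)·(380) = 294.77 -2.219 +5.839 = 298.391 m.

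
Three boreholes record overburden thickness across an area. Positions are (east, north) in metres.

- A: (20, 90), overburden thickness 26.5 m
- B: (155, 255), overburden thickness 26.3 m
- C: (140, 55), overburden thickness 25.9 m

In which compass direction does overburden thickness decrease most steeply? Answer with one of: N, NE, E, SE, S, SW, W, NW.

SE

With d = a·x + b·y + c and A as origin, the differences give:
  135·a + 165·b = -0.2
  120·a + (-35)·b = -0.6
Eliminate b (×(-35) and ×165, subtract): -24525·a = 106.00 → a = ∂d/∂x = -0.004322
Back-substitute: b = ∂d/∂y = +0.002324.
Steepest decrease is along −∇f = (+0.004322 E, -0.002324 N) → southeast.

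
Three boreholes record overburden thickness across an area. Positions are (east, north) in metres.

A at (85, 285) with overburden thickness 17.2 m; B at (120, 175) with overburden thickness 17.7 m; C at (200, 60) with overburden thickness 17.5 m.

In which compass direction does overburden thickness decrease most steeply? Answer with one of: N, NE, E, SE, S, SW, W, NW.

NE

With d = a·x + b·y + c and A as origin, the differences give:
  35·a + (-110)·b = +0.5
  115·a + (-225)·b = +0.3
Eliminate b (×(-225) and ×(-110), subtract): 4775·a = -79.50 → a = ∂d/∂x = -0.01665
Back-substitute: b = ∂d/∂y = -0.009843.
Steepest decrease is along −∇f = (+0.01665 E, +0.009843 N) → northeast.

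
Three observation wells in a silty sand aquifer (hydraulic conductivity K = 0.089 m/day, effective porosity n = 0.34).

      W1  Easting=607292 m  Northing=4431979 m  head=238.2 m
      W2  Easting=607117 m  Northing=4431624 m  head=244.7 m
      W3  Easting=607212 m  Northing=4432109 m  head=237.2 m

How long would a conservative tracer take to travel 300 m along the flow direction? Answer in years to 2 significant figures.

Three-point gradient (reference W1): Δ to W2 = (-175, -355, +6.5), Δ to W3 = (-80, 130, -1.0).
∂h/∂x = -0.009580, ∂h/∂y = -0.01359 (det = -51150).
|∇h| = √(-0.009580² + -0.01359²) = 0.01663
Seepage velocity v = K·i/n = 0.089 × 0.01663 / 0.34 = 0.004353 m/day.
t = 300 / 0.004353 = 6.892e+04 days = 189 years.

190 years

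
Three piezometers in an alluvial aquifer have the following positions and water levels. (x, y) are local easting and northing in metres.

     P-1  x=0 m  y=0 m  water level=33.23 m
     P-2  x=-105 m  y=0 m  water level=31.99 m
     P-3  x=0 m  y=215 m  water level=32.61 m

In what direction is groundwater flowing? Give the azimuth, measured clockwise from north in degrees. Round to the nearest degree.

284°

∂h/∂x = (31.99 − 33.23) / (-105 − 0) = +0.01181
∂h/∂y = (32.61 − 33.23) / (215 − 0) = -0.002884
Flow direction (−∇h) has components (-0.01181 E, +0.002884 N).
Azimuth = atan2(E, N) = atan2(-0.01181, +0.002884) = 283.7° ≈ 284°.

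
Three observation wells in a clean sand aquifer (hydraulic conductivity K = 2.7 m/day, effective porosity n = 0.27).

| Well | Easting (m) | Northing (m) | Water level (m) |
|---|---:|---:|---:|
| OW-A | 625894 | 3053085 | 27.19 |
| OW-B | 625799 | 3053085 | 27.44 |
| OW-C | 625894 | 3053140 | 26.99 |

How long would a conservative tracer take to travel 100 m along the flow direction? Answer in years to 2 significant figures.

∂h/∂x = (27.44 − 27.19) / (625799 − 625894) = -0.002632
∂h/∂y = (26.99 − 27.19) / (3053140 − 3053085) = -0.003636
|∇h| = √(-0.002632² + -0.003636²) = 0.004489
Seepage velocity v = K·i/n = 2.7 × 0.004489 / 0.27 = 0.04489 m/day.
t = 100 / 0.04489 = 2228 days = 6.1 years.

6.1 years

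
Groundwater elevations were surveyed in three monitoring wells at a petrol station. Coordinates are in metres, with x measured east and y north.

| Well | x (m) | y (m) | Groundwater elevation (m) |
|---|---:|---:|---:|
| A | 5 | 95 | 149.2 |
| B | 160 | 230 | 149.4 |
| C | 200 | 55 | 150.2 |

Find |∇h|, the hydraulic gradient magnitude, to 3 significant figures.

Differences from A: to B (Δx, Δy, Δh) = (155, 135, +0.2); to C = (195, -40, +1.0).
Determinant of the coordinate differences = 155·(-40) − 195·135 = -32525.
∂h/∂x = [(+0.2)·(-40) − (+1.0)·135] / -32525 = +0.004397
∂h/∂y = [155·(+1.0) − 195·(+0.2)] / -32525 = -0.003566
|∇h| = √(0.004397² + -0.003566²) = 0.005661

0.00566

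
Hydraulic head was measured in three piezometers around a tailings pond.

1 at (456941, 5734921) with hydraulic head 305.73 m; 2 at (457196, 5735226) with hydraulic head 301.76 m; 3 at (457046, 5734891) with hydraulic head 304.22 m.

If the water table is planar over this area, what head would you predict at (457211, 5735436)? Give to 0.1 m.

301.4 m

Three-point gradient (reference 1): Δ to 2 = (255, 305, -3.97), Δ to 3 = (105, -30, -1.51).
∂h/∂x = -0.01461, ∂h/∂y = -0.0008015 (det = -39675).
h(457211, 5735436) = 305.73 + (-0.01461)·(270) + (-0.0008015)·(515) = 305.73 -3.945 -0.413 = 301.373 m.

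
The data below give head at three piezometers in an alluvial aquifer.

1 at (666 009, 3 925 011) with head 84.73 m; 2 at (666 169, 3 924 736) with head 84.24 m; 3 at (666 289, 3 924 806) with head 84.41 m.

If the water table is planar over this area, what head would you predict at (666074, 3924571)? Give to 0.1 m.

With h = a·x + b·y + c and 1 as origin, the differences give:
  160·a + (-275)·b = -0.49
  280·a + (-205)·b = -0.32
Eliminate b (×(-205) and ×(-275), subtract): 44200·a = 12.450 → a = ∂h/∂x = +0.0002817
Back-substitute: b = ∂h/∂y = +0.001946.
h(666074, 3924571) = 84.73 + (+0.0002817)·(65) + (+0.001946)·(-440) = 84.73 +0.018 -0.856 = 83.892 m.

83.9 m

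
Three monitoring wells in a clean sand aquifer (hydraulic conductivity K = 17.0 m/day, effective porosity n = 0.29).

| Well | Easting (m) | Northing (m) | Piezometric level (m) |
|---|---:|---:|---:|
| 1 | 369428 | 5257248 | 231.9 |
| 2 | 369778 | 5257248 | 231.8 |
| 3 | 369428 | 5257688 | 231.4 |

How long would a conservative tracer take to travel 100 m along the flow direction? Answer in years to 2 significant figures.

4.0 years

∂h/∂x = (231.8 − 231.9) / (369778 − 369428) = -0.0002857
∂h/∂y = (231.4 − 231.9) / (5257688 − 5257248) = -0.001136
|∇h| = √(-0.0002857² + -0.001136²) = 0.001171
Seepage velocity v = K·i/n = 17.0 × 0.001171 / 0.29 = 0.06864 m/day.
t = 100 / 0.06864 = 1457 days = 3.99 years.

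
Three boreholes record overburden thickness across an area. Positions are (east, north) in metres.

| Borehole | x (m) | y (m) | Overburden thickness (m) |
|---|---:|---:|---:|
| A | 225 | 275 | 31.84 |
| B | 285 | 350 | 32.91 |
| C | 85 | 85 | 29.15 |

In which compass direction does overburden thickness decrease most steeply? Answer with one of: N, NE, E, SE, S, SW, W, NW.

S

Differences from A: to B (Δx, Δy, Δh) = (60, 75, +1.07); to C = (-140, -190, -2.69).
Determinant of the coordinate differences = 60·(-190) − (-140)·75 = -900.
∂d/∂x = [(+1.07)·(-190) − (-2.69)·75] / -900 = +0.001722
∂d/∂y = [60·(-2.69) − (-140)·(+1.07)] / -900 = +0.01289
Steepest decrease is along −∇f = (-0.001722 E, -0.01289 N) → south.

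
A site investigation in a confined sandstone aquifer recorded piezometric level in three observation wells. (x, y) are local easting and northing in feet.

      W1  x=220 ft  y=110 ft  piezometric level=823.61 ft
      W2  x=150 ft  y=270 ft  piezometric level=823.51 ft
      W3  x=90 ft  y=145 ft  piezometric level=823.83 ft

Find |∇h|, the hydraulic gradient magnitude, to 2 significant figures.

Differences from W1: to W2 (Δx, Δy, Δh) = (-70, 160, -0.10); to W3 = (-130, 35, +0.22).
Solve a·Δx + b·Δy = Δh: det = (-70)·35 − (-130)·160 = 18350.
∂h/∂x = [(-0.10)·35 − (+0.22)·160] / 18350 = -0.002109
∂h/∂y = [(-70)·(+0.22) − (-130)·(-0.10)] / 18350 = -0.001548
|∇h| = √(-0.002109² + -0.001548²) = 0.002616

0.0026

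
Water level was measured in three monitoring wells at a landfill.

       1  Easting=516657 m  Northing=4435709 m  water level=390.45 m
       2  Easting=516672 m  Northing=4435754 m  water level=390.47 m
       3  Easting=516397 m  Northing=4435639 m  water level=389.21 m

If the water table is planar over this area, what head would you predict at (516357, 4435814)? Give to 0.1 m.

388.8 m

With h = a·x + b·y + c and 1 as origin, the differences give:
  15·a + 45·b = +0.02
  (-260)·a + (-70)·b = -1.24
Eliminate b (×(-70) and ×45, subtract): 10650·a = 54.400 → a = ∂h/∂x = +0.005108
Back-substitute: b = ∂h/∂y = -0.001258.
h(516357, 4435814) = 390.45 + (+0.005108)·(-300) + (-0.001258)·(105) = 390.45 -1.532 -0.132 = 388.785 m.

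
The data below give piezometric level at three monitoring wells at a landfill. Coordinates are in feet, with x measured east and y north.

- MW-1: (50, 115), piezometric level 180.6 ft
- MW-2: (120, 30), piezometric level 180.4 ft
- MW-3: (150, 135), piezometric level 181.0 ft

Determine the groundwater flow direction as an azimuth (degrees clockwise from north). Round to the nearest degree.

Differences from MW-1: to MW-2 (Δx, Δy, Δh) = (70, -85, -0.2); to MW-3 = (100, 20, +0.4).
Determinant of the coordinate differences = 70·20 − 100·(-85) = 9900.
∂h/∂x = [(-0.2)·20 − (+0.4)·(-85)] / 9900 = +0.003030
∂h/∂y = [70·(+0.4) − 100·(-0.2)] / 9900 = +0.004848
Flow direction (−∇h) has components (-0.003030 E, -0.004848 N).
Azimuth = atan2(E, N) = atan2(-0.003030, -0.004848) = 212.0° ≈ 212°.

212°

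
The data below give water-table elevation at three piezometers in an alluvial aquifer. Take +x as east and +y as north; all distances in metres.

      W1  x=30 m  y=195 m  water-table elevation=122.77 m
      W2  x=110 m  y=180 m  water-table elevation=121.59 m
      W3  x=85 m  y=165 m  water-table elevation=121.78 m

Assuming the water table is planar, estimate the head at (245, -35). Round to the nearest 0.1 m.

117.9 m

With h = a·x + b·y + c and W1 as origin, the differences give:
  80·a + (-15)·b = -1.18
  55·a + (-30)·b = -0.99
Eliminate b (×(-30) and ×(-15), subtract): -1575·a = 20.550 → a = ∂h/∂x = -0.01305
Back-substitute: b = ∂h/∂y = +0.009079.
h(245, -35) = 122.77 + (-0.01305)·(215) + (+0.009079)·(-230) = 122.77 -2.805 -2.088 = 117.877 m.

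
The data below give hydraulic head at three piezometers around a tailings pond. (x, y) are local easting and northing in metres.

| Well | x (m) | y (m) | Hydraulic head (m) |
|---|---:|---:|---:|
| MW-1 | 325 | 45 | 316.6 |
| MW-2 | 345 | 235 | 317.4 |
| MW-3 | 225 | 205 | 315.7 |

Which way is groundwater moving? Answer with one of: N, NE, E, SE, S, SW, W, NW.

W

Differences from MW-1: to MW-2 (Δx, Δy, Δh) = (20, 190, +0.8); to MW-3 = (-100, 160, -0.9).
Determinant of the coordinate differences = 20·160 − (-100)·190 = 22200.
∂h/∂x = [(+0.8)·160 − (-0.9)·190] / 22200 = +0.01347
∂h/∂y = [20·(-0.9) − (-100)·(+0.8)] / 22200 = +0.002793
Flow = −∇h = (-0.01347 east, -0.002793 north), which points west.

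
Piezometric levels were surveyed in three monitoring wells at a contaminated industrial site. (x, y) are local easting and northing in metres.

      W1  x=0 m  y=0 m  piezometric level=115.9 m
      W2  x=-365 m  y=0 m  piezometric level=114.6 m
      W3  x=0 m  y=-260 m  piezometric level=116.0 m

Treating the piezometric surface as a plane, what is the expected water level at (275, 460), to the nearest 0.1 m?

∂h/∂x = (114.6 − 115.9) / (-365 − 0) = +0.003562
∂h/∂y = (116.0 − 115.9) / (-260 − 0) = -0.0003846
h(275, 460) = 115.9 + (+0.003562)·(275) + (-0.0003846)·(460) = 115.9 +0.979 -0.177 = 116.703 m.

116.7 m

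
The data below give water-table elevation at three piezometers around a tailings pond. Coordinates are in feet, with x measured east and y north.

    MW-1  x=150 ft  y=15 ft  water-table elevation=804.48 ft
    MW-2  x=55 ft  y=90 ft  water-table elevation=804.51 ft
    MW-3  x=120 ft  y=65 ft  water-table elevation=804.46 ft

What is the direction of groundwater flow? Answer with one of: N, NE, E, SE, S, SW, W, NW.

NE

With h = a·x + b·y + c and MW-1 as origin, the differences give:
  (-95)·a + 75·b = +0.03
  (-30)·a + 50·b = -0.02
Eliminate b (×50 and ×75, subtract): -2500·a = 3.000 → a = ∂h/∂x = -0.001200
Back-substitute: b = ∂h/∂y = -0.001120.
Flow = −∇h = (+0.001200 east, +0.001120 north), which points northeast.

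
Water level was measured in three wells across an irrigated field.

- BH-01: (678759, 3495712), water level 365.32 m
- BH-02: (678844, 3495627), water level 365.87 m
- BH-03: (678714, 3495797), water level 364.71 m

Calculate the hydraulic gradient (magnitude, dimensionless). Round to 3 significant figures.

Three-point gradient (reference BH-01): Δ to BH-02 = (85, -85, +0.55), Δ to BH-03 = (-45, 85, -0.61).
∂h/∂x = -0.001500, ∂h/∂y = -0.007971 (det = 3400).
|∇h| = √(-0.001500² + -0.007971²) = 0.008111

0.00811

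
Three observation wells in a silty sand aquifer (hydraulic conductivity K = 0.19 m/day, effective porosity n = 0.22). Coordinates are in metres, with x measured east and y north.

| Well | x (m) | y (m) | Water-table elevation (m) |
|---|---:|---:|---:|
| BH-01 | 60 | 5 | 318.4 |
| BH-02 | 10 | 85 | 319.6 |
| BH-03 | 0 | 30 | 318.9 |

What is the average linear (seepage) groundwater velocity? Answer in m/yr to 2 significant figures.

With h = a·x + b·y + c and BH-01 as origin, the differences give:
  (-50)·a + 80·b = +1.2
  (-60)·a + 25·b = +0.5
Eliminate b (×25 and ×80, subtract): 3550·a = -10.00 → a = ∂h/∂x = -0.002817
Back-substitute: b = ∂h/∂y = +0.01324.
|∇h| = √(-0.002817² + 0.01324²) = 0.01354
Seepage velocity v = K·i/n = 0.19 × 0.01354 / 0.22 = 0.01169 m/day = 4.27 m/yr.

4.3 m/yr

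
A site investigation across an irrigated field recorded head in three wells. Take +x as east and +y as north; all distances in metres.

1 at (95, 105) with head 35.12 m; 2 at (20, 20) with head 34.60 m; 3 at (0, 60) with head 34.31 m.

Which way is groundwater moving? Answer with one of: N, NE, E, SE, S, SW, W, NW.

With h = a·x + b·y + c and 1 as origin, the differences give:
  (-75)·a + (-85)·b = -0.52
  (-95)·a + (-45)·b = -0.81
Eliminate b (×(-45) and ×(-85), subtract): -4700·a = -45.450 → a = ∂h/∂x = +0.009670
Back-substitute: b = ∂h/∂y = -0.002415.
Flow = −∇h = (-0.009670 east, +0.002415 north), which points west.

W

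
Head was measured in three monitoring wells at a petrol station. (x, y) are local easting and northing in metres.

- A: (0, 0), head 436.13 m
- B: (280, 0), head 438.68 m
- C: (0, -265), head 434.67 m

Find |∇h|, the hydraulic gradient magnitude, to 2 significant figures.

0.011

∂h/∂x = (438.68 − 436.13) / (280 − 0) = +0.009107
∂h/∂y = (434.67 − 436.13) / (-265 − 0) = +0.005509
|∇h| = √(0.009107² + 0.005509²) = 0.01064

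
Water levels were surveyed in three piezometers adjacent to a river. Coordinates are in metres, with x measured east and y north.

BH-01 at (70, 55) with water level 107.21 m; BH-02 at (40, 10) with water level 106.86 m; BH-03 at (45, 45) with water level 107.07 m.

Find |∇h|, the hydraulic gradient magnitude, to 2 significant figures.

With h = a·x + b·y + c and BH-01 as origin, the differences give:
  (-30)·a + (-45)·b = -0.35
  (-25)·a + (-10)·b = -0.14
Eliminate b (×(-10) and ×(-45), subtract): -825·a = -2.800 → a = ∂h/∂x = +0.003394
Back-substitute: b = ∂h/∂y = +0.005515.
|∇h| = √(0.003394² + 0.005515²) = 0.006476

0.0065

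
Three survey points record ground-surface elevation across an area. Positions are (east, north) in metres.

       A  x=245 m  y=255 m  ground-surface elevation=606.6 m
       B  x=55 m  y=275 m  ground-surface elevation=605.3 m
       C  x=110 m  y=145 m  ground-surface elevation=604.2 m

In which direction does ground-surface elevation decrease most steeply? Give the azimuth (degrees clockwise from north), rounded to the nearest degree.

214°

Three-point gradient (reference A): Δ to B = (-190, 20, -1.3), Δ to C = (-135, -110, -2.4).
∂z/∂x = +0.008093, ∂z/∂y = +0.01189 (det = 23600).
Steepest decrease is along −∇f: components (-0.008093 E, -0.01189 N).
Azimuth = atan2(-0.008093, -0.01189) = 214.3° ≈ 214°.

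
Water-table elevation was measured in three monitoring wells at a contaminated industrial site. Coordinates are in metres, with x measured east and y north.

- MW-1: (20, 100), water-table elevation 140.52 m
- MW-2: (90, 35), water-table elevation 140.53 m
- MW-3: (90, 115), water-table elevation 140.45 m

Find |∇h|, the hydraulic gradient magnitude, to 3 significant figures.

Differences from MW-1: to MW-2 (Δx, Δy, Δh) = (70, -65, +0.01); to MW-3 = (70, 15, -0.07).
Determinant of the coordinate differences = 70·15 − 70·(-65) = 5600.
∂h/∂x = [(+0.01)·15 − (-0.07)·(-65)] / 5600 = -0.0007857
∂h/∂y = [70·(-0.07) − 70·(+0.01)] / 5600 = -0.001000
|∇h| = √(-0.0007857² + -0.001000²) = 0.001272

0.00127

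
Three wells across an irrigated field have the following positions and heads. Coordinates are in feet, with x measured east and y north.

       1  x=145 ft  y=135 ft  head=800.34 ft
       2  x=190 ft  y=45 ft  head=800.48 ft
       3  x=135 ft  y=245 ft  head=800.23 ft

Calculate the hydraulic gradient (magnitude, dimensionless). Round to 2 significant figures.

0.0016

Differences from 1: to 2 (Δx, Δy, Δh) = (45, -90, +0.14); to 3 = (-10, 110, -0.11).
Solve a·Δx + b·Δy = Δh: det = 45·110 − (-10)·(-90) = 4050.
∂h/∂x = [(+0.14)·110 − (-0.11)·(-90)] / 4050 = +0.001358
∂h/∂y = [45·(-0.11) − (-10)·(+0.14)] / 4050 = -0.0008765
|∇h| = √(0.001358² + -0.0008765²) = 0.001616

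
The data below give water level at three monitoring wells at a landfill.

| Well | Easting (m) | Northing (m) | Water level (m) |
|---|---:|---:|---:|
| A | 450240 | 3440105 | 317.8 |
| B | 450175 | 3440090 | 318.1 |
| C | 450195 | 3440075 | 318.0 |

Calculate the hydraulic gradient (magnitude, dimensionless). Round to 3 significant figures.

0.00472

Differences from A: to B (Δx, Δy, Δh) = (-65, -15, +0.3); to C = (-45, -30, +0.2).
Solve a·Δx + b·Δy = Δh: det = (-65)·(-30) − (-45)·(-15) = 1275.
∂h/∂x = [(+0.3)·(-30) − (+0.2)·(-15)] / 1275 = -0.004706
∂h/∂y = [(-65)·(+0.2) − (-45)·(+0.3)] / 1275 = +0.0003922
|∇h| = √(-0.004706² + 0.0003922²) = 0.004722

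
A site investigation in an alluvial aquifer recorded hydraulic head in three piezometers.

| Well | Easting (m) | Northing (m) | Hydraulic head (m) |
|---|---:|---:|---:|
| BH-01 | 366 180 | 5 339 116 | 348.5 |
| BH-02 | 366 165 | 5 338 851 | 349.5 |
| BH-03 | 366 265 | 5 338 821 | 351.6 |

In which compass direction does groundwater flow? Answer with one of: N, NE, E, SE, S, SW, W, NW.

W

With h = a·x + b·y + c and BH-01 as origin, the differences give:
  (-15)·a + (-265)·b = +1.0
  85·a + (-295)·b = +3.1
Eliminate b (×(-295) and ×(-265), subtract): 26950·a = 526.50 → a = ∂h/∂x = +0.01954
Back-substitute: b = ∂h/∂y = -0.004879.
Flow = −∇h = (-0.01954 east, +0.004879 north), which points west.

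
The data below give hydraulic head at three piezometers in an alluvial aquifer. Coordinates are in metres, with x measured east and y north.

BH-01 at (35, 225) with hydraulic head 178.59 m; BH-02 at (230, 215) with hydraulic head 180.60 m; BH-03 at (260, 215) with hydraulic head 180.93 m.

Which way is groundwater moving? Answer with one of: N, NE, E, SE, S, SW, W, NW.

Differences from BH-01: to BH-02 (Δx, Δy, Δh) = (195, -10, +2.01); to BH-03 = (225, -10, +2.34).
Determinant of the coordinate differences = 195·(-10) − 225·(-10) = 300.
∂h/∂x = [(+2.01)·(-10) − (+2.34)·(-10)] / 300 = +0.01100
∂h/∂y = [195·(+2.34) − 225·(+2.01)] / 300 = +0.01350
Flow = −∇h = (-0.01100 east, -0.01350 north), which points southwest.

SW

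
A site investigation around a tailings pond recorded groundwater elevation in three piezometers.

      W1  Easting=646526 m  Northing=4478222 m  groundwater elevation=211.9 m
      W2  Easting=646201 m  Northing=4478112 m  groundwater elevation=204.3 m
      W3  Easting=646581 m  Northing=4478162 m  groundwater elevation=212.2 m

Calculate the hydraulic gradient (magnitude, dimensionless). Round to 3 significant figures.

Three-point gradient (reference W1): Δ to W2 = (-325, -110, -7.6), Δ to W3 = (55, -60, +0.3).
∂h/∂x = +0.01914, ∂h/∂y = +0.01254 (det = 25550).
|∇h| = √(0.01914² + 0.01254²) = 0.02288

0.0229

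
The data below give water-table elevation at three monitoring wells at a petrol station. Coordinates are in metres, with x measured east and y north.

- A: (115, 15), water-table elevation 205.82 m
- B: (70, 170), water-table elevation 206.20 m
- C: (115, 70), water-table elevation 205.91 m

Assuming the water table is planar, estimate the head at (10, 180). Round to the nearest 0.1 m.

With h = a·x + b·y + c and A as origin, the differences give:
  (-45)·a + 155·b = +0.38
  0·a + 55·b = +0.09
Eliminate b (×55 and ×155, subtract): -2475·a = 6.950 → a = ∂h/∂x = -0.002808
Back-substitute: b = ∂h/∂y = +0.001636.
h(10, 180) = 205.82 + (-0.002808)·(-105) + (+0.001636)·(165) = 205.82 +0.295 +0.270 = 206.385 m.

206.4 m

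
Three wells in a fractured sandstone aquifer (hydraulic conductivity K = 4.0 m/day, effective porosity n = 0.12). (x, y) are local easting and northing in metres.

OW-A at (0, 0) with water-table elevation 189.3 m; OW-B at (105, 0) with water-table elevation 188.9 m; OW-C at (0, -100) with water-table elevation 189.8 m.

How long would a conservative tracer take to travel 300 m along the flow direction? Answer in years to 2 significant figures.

∂h/∂x = (188.9 − 189.3) / (105 − 0) = -0.003810
∂h/∂y = (189.8 − 189.3) / (-100 − 0) = -0.005000
|∇h| = √(-0.003810² + -0.005000²) = 0.006286
Seepage velocity v = K·i/n = 4.0 × 0.006286 / 0.12 = 0.2095 m/day.
t = 300 / 0.2095 = 1432 days = 3.92 years.

3.9 years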